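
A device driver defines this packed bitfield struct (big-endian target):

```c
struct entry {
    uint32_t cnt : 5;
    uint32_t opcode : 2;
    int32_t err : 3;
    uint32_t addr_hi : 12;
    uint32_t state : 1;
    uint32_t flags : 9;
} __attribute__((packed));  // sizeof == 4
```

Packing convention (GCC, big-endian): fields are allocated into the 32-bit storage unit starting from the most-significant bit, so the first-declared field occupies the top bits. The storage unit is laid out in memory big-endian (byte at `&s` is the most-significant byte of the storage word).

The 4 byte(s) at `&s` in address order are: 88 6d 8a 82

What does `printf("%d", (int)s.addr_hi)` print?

2914

[0]=0x88 [1]=0x6d [2]=0x8a [3]=0x82 (big-endian) → word 0x886d8a82
cnt [27+:5] = (word>>27) & 0x1f = 17
opcode [25+:2] = (word>>25) & 0x3 = 0
err [22+:3] = (word>>22) & 0x7 = 1
addr_hi [10+:12] = (word>>10) & 0xfff = 2914  ←
state [9+:1] = (word>>9) & 0x1 = 1
flags [0+:9] = (word>>0) & 0x1ff = 130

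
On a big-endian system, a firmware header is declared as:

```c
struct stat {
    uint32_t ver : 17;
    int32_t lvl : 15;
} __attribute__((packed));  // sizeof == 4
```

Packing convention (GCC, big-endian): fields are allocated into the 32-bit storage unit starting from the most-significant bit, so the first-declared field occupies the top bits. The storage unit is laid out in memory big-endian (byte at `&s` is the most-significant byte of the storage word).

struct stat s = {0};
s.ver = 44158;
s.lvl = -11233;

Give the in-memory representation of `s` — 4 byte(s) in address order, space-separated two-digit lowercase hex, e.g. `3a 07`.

ver (17b) val=44158 bits=0xac7e at bit 15: 0x563f0000
lvl (15b) val=-11233 bits=0x541f at bit 0: 0x563f541f
word = 0x563f541f → big-endian bytes:
  [0]=0x56  [1]=0x3f  [2]=0x54  [3]=0x1f

56 3f 54 1f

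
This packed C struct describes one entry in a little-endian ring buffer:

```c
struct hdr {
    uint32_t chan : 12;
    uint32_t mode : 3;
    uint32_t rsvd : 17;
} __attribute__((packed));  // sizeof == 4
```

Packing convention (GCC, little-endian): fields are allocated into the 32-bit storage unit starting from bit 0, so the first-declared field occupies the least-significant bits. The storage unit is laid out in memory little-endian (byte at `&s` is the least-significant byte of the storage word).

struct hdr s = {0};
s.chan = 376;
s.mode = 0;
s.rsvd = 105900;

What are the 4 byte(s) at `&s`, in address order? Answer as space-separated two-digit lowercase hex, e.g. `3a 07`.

[0+:12] chan=376 & 0xfff = 0x178; word=0x00000178
[12+:3] mode=0 & 0x7 = 0x0; word=0x00000178
[15+:17] rsvd=105900 & 0x1ffff = 0x19dac; word=0xced60178
word = 0xced60178 → little-endian bytes:
  [0]=0x78  [1]=0x01  [2]=0xd6  [3]=0xce

78 01 d6 ce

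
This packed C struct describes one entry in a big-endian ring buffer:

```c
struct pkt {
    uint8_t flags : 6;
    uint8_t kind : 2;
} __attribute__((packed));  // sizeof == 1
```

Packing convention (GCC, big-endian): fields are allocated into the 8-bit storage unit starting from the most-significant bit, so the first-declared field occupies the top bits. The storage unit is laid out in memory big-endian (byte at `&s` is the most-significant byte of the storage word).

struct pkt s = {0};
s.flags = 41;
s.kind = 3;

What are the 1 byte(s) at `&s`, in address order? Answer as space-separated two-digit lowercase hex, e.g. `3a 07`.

flags (6b) val=41 bits=0x29 at bit 2: 0xa4
kind (2b) val=3 bits=0x3 at bit 0: 0xa7
word = 0xa7 → big-endian bytes:
  [0]=0xa7

a7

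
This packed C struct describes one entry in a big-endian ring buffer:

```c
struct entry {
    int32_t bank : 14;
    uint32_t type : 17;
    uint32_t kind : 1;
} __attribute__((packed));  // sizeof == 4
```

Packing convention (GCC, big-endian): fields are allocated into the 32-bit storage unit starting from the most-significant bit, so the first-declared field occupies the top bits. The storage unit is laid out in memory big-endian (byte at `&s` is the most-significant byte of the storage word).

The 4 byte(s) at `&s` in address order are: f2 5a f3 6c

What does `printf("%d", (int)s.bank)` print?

-874

[0]=0xf2 [1]=0x5a [2]=0xf3 [3]=0x6c (big-endian) → word 0xf25af36c
bank:14 @ bit 18 → (0xf25af36c>>18)&0x3fff = 0x3c96  ←
type:17 @ bit 1 → (0xf25af36c>>1)&0x1ffff = 0x179b6
kind:1 @ bit 0 → (0xf25af36c>>0)&0x1 = 0x0
bank signed 14b, MSB=1: 15510 - 16384 = -874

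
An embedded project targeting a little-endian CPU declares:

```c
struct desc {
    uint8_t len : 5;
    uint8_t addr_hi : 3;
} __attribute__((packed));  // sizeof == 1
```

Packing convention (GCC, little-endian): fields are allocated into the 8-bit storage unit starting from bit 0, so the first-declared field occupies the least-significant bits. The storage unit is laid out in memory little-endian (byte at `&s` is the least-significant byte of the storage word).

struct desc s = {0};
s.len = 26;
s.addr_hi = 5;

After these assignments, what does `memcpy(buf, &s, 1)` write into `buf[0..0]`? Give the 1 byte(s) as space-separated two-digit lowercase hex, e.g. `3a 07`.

ba

len:5 = 26 → 0x1a << 0 → word 0x1a
addr_hi:3 = 5 → 0x5 << 5 → word 0xba
word = 0xba → little-endian bytes:
  [0]=0xba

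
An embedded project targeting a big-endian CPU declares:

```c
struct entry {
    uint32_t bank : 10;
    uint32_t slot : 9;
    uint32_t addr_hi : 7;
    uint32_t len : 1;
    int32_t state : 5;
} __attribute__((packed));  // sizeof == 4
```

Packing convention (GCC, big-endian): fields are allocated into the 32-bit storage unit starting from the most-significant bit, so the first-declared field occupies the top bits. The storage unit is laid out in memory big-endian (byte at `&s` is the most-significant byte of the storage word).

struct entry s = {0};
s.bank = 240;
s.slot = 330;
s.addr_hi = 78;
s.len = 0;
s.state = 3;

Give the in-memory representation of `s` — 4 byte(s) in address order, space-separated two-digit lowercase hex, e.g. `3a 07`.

3c 29 53 83

bank:10 = 240 → 0xf0 << 22 → word 0x3c000000
slot:9 = 330 → 0x14a << 13 → word 0x3c294000
addr_hi:7 = 78 → 0x4e << 6 → word 0x3c295380
len:1 = 0 → 0x0 << 5 → word 0x3c295380
state:5 = 3 → 0x3 << 0 → word 0x3c295383
word = 0x3c295383 → big-endian bytes:
  [0]=0x3c  [1]=0x29  [2]=0x53  [3]=0x83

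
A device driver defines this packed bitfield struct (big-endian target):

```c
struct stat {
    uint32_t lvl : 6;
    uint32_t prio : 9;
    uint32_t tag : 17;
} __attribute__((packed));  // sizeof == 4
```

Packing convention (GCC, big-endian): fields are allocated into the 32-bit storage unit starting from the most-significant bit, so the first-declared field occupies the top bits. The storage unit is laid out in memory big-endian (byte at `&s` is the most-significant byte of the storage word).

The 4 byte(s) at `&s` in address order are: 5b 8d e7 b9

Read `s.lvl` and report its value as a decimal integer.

[0]=0x5b [1]=0x8d [2]=0xe7 [3]=0xb9 (big-endian) → word 0x5b8de7b9
lvl:6 @ bit 26 → (0x5b8de7b9>>26)&0x3f = 0x16  ←
prio:9 @ bit 17 → (0x5b8de7b9>>17)&0x1ff = 0x1c6
tag:17 @ bit 0 → (0x5b8de7b9>>0)&0x1ffff = 0x1e7b9

22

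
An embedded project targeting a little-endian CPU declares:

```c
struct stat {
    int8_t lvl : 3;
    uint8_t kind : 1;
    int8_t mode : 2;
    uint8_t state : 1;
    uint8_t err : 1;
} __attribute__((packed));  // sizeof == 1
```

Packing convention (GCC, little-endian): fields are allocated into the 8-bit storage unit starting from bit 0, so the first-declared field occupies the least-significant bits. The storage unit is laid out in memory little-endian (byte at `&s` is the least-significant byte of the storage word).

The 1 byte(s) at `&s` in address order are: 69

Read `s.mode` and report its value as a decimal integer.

-2

[0]=0x69 (little-endian) → word 0x69
lvl:3 @ bit 0 → (0x69>>0)&0x7 = 0x1
kind:1 @ bit 3 → (0x69>>3)&0x1 = 0x1
mode:2 @ bit 4 → (0x69>>4)&0x3 = 0x2  ←
state:1 @ bit 6 → (0x69>>6)&0x1 = 0x1
err:1 @ bit 7 → (0x69>>7)&0x1 = 0x0
mode signed 2b, MSB=1: 2 - 4 = -2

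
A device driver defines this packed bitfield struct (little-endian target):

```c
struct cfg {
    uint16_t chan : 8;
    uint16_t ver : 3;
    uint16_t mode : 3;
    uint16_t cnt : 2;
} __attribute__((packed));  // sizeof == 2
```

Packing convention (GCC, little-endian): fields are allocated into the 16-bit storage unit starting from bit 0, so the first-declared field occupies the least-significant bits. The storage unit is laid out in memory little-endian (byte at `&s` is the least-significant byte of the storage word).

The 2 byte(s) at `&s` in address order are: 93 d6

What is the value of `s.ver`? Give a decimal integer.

6

[0]=0x93 [1]=0xd6 (little-endian) → word 0xd693
chan:8 @ bit 0 → (0xd693>>0)&0xff = 0x93
ver:3 @ bit 8 → (0xd693>>8)&0x7 = 0x6  ←
mode:3 @ bit 11 → (0xd693>>11)&0x7 = 0x2
cnt:2 @ bit 14 → (0xd693>>14)&0x3 = 0x3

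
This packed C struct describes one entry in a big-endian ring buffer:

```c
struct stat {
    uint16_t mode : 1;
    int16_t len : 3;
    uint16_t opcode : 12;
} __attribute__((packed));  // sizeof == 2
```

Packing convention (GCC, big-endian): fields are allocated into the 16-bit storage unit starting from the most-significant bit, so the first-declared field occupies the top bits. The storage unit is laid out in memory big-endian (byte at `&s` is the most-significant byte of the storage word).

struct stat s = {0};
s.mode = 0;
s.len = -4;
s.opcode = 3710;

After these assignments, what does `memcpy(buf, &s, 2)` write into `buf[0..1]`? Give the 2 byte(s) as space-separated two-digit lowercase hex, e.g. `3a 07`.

[15+:1] mode=0 & 0x1 = 0x0; word=0x0000
[12+:3] len=-4 & 0x7 = 0x4; word=0x4000
[0+:12] opcode=3710 & 0xfff = 0xe7e; word=0x4e7e
word = 0x4e7e → big-endian bytes:
  [0]=0x4e  [1]=0x7e

4e 7e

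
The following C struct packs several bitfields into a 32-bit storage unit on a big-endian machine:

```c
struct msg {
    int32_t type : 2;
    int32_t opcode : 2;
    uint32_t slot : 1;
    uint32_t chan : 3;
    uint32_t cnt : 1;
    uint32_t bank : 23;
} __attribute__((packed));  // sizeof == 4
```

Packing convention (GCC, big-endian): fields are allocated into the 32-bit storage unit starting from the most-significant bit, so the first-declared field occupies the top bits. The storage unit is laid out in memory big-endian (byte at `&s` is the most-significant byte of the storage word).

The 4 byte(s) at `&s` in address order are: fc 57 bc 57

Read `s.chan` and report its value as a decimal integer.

4

[0]=0xfc [1]=0x57 [2]=0xbc [3]=0x57 (big-endian) → word 0xfc57bc57
type:2 @ bit 30 → (0xfc57bc57>>30)&0x3 = 0x3
opcode:2 @ bit 28 → (0xfc57bc57>>28)&0x3 = 0x3
slot:1 @ bit 27 → (0xfc57bc57>>27)&0x1 = 0x1
chan:3 @ bit 24 → (0xfc57bc57>>24)&0x7 = 0x4  ←
cnt:1 @ bit 23 → (0xfc57bc57>>23)&0x1 = 0x0
bank:23 @ bit 0 → (0xfc57bc57>>0)&0x7fffff = 0x57bc57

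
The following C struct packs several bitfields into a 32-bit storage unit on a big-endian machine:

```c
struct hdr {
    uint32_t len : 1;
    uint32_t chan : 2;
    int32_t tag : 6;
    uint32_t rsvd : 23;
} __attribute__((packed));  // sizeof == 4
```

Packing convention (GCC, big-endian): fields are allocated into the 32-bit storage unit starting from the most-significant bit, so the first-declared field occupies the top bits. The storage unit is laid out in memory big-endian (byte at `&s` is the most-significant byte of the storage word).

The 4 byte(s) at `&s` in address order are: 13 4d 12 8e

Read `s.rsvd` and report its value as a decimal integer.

5051022

[0]=0x13 [1]=0x4d [2]=0x12 [3]=0x8e (big-endian) → word 0x134d128e
len:1 @ bit 31 → (0x134d128e>>31)&0x1 = 0x0
chan:2 @ bit 29 → (0x134d128e>>29)&0x3 = 0x0
tag:6 @ bit 23 → (0x134d128e>>23)&0x3f = 0x26
rsvd:23 @ bit 0 → (0x134d128e>>0)&0x7fffff = 0x4d128e  ←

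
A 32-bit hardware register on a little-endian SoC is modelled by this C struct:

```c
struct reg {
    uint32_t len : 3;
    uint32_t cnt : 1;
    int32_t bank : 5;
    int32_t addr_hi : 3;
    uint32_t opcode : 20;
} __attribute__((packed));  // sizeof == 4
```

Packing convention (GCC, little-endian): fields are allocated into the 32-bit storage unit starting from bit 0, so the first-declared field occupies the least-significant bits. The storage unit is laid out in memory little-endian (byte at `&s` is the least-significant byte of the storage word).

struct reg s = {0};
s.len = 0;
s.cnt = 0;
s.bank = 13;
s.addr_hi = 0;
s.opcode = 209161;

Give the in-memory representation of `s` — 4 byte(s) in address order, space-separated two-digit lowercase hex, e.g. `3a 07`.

[0+:3] len=0 & 0x7 = 0x0; word=0x00000000
[3+:1] cnt=0 & 0x1 = 0x0; word=0x00000000
[4+:5] bank=13 & 0x1f = 0xd; word=0x000000d0
[9+:3] addr_hi=0 & 0x7 = 0x0; word=0x000000d0
[12+:20] opcode=209161 & 0xfffff = 0x33109; word=0x331090d0
word = 0x331090d0 → little-endian bytes:
  [0]=0xd0  [1]=0x90  [2]=0x10  [3]=0x33

d0 90 10 33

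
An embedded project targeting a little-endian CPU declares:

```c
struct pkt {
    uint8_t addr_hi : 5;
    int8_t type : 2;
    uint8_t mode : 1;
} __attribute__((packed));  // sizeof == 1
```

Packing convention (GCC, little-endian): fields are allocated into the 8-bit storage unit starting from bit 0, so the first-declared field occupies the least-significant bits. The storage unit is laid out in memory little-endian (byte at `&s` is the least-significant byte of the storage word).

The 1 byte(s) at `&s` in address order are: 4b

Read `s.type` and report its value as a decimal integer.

-2

[0]=0x4b (little-endian) → word 0x4b
addr_hi:5 @ bit 0 → (0x4b>>0)&0x1f = 0xb
type:2 @ bit 5 → (0x4b>>5)&0x3 = 0x2  ←
mode:1 @ bit 7 → (0x4b>>7)&0x1 = 0x0
type signed 2b, MSB=1: 2 - 4 = -2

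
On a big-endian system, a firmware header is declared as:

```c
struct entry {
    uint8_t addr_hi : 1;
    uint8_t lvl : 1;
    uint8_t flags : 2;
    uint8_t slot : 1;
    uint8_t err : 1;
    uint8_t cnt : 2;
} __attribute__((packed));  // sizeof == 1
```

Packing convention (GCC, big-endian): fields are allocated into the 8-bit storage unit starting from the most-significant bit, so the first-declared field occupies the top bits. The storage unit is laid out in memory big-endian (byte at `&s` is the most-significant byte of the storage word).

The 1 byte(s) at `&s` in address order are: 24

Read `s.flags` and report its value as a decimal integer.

[0]=0x24 (big-endian) → word 0x24
addr_hi [7+:1] = (word>>7) & 0x1 = 0
lvl [6+:1] = (word>>6) & 0x1 = 0
flags [4+:2] = (word>>4) & 0x3 = 2  ←
slot [3+:1] = (word>>3) & 0x1 = 0
err [2+:1] = (word>>2) & 0x1 = 1
cnt [0+:2] = (word>>0) & 0x3 = 0

2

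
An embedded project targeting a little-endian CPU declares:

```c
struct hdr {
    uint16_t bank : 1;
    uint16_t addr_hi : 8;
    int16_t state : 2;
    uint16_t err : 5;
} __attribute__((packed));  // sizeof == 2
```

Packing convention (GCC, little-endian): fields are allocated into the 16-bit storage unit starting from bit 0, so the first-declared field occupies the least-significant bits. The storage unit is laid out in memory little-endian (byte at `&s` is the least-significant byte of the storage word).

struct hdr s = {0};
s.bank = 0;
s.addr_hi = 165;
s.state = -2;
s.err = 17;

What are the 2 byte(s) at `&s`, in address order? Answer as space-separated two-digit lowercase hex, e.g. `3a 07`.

bank:1 = 0 → 0x0 << 0 → word 0x0000
addr_hi:8 = 165 → 0xa5 << 1 → word 0x014a
state:2 = -2 → 0x2 << 9 → word 0x054a
err:5 = 17 → 0x11 << 11 → word 0x8d4a
word = 0x8d4a → little-endian bytes:
  [0]=0x4a  [1]=0x8d

4a 8d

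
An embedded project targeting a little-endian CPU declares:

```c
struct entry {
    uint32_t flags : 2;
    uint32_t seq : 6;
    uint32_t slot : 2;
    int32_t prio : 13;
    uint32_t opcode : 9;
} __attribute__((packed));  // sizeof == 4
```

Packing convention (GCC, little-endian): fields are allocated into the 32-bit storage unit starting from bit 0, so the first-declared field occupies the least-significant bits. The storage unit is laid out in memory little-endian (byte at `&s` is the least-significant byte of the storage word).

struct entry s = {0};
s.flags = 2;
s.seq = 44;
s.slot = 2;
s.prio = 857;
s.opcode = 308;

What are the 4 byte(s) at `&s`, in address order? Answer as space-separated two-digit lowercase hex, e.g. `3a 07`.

b2 66 0d 9a

[0+:2] flags=2 & 0x3 = 0x2; word=0x00000002
[2+:6] seq=44 & 0x3f = 0x2c; word=0x000000b2
[8+:2] slot=2 & 0x3 = 0x2; word=0x000002b2
[10+:13] prio=857 & 0x1fff = 0x359; word=0x000d66b2
[23+:9] opcode=308 & 0x1ff = 0x134; word=0x9a0d66b2
word = 0x9a0d66b2 → little-endian bytes:
  [0]=0xb2  [1]=0x66  [2]=0x0d  [3]=0x9a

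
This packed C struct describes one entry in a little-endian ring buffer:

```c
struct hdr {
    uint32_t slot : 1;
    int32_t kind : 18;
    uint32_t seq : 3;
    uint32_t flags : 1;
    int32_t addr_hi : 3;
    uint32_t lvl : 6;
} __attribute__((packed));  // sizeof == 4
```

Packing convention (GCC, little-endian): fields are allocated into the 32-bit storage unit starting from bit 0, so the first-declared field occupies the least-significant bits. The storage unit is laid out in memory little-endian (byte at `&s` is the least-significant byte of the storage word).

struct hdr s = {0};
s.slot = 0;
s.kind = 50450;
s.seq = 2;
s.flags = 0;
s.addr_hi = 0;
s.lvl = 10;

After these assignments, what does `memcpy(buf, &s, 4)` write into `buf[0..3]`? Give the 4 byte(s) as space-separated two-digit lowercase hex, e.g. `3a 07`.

slot (1b) val=0 bits=0x0 at bit 0: 0x00000000
kind (18b) val=50450 bits=0xc512 at bit 1: 0x00018a24
seq (3b) val=2 bits=0x2 at bit 19: 0x00118a24
flags (1b) val=0 bits=0x0 at bit 22: 0x00118a24
addr_hi (3b) val=0 bits=0x0 at bit 23: 0x00118a24
lvl (6b) val=10 bits=0xa at bit 26: 0x28118a24
word = 0x28118a24 → little-endian bytes:
  [0]=0x24  [1]=0x8a  [2]=0x11  [3]=0x28

24 8a 11 28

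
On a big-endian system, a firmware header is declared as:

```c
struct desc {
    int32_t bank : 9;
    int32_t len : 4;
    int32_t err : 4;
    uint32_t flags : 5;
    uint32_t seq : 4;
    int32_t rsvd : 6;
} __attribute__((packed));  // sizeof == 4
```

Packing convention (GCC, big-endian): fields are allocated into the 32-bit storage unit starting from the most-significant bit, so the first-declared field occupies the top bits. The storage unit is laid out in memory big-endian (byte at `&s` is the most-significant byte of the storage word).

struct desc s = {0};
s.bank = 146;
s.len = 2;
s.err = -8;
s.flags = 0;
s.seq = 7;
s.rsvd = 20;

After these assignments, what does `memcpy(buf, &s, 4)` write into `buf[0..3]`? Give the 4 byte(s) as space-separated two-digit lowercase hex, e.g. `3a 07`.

[23+:9] bank=146 & 0x1ff = 0x92; word=0x49000000
[19+:4] len=2 & 0xf = 0x2; word=0x49100000
[15+:4] err=-8 & 0xf = 0x8; word=0x49140000
[10+:5] flags=0 & 0x1f = 0x0; word=0x49140000
[6+:4] seq=7 & 0xf = 0x7; word=0x491401c0
[0+:6] rsvd=20 & 0x3f = 0x14; word=0x491401d4
word = 0x491401d4 → big-endian bytes:
  [0]=0x49  [1]=0x14  [2]=0x01  [3]=0xd4

49 14 01 d4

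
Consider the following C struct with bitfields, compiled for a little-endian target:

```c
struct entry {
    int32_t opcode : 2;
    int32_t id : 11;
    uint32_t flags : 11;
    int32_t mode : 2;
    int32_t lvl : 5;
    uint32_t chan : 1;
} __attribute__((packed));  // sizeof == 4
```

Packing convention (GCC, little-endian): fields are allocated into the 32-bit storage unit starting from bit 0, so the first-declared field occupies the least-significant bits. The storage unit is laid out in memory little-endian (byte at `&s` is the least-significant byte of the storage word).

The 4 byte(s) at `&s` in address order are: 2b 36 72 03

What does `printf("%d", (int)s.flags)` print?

[0]=0x2b [1]=0x36 [2]=0x72 [3]=0x03 (little-endian) → word 0x0372362b
opcode:2 @ bit 0 → (0x0372362b>>0)&0x3 = 0x3
id:11 @ bit 2 → (0x0372362b>>2)&0x7ff = 0x58a
flags:11 @ bit 13 → (0x0372362b>>13)&0x7ff = 0x391  ←
mode:2 @ bit 24 → (0x0372362b>>24)&0x3 = 0x3
lvl:5 @ bit 26 → (0x0372362b>>26)&0x1f = 0x0
chan:1 @ bit 31 → (0x0372362b>>31)&0x1 = 0x0

913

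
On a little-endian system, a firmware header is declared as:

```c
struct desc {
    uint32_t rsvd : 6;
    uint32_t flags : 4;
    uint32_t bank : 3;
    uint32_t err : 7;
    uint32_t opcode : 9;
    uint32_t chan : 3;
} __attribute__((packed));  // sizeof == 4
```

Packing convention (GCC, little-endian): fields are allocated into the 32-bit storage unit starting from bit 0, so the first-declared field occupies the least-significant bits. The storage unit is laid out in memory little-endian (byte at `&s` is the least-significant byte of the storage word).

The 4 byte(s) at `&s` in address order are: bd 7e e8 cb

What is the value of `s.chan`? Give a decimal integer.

[0]=0xbd [1]=0x7e [2]=0xe8 [3]=0xcb (little-endian) → word 0xcbe87ebd
rsvd:6 @ bit 0 → (0xcbe87ebd>>0)&0x3f = 0x3d
flags:4 @ bit 6 → (0xcbe87ebd>>6)&0xf = 0xa
bank:3 @ bit 10 → (0xcbe87ebd>>10)&0x7 = 0x7
err:7 @ bit 13 → (0xcbe87ebd>>13)&0x7f = 0x43
opcode:9 @ bit 20 → (0xcbe87ebd>>20)&0x1ff = 0xbe
chan:3 @ bit 29 → (0xcbe87ebd>>29)&0x7 = 0x6  ←

6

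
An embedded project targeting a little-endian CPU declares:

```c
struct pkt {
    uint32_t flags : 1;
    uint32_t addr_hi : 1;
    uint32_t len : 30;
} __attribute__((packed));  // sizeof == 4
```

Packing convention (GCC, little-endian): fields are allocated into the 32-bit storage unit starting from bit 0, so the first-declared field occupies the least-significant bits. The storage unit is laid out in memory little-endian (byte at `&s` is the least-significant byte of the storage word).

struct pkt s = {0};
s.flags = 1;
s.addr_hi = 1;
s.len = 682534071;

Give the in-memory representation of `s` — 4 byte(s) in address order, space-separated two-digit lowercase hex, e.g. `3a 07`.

df 92 ba a2

flags:1 = 1 → 0x1 << 0 → word 0x00000001
addr_hi:1 = 1 → 0x1 << 1 → word 0x00000003
len:30 = 682534071 → 0x28aea4b7 << 2 → word 0xa2ba92df
word = 0xa2ba92df → little-endian bytes:
  [0]=0xdf  [1]=0x92  [2]=0xba  [3]=0xa2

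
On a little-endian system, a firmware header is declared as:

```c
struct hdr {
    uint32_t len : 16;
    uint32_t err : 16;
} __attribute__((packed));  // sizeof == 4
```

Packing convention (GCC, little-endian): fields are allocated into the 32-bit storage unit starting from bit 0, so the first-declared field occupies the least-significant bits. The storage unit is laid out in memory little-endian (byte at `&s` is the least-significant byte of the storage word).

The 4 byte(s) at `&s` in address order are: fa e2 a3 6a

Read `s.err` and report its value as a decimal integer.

[0]=0xfa [1]=0xe2 [2]=0xa3 [3]=0x6a (little-endian) → word 0x6aa3e2fa
len [0+:16] = (word>>0) & 0xffff = 58106
err [16+:16] = (word>>16) & 0xffff = 27299  ←

27299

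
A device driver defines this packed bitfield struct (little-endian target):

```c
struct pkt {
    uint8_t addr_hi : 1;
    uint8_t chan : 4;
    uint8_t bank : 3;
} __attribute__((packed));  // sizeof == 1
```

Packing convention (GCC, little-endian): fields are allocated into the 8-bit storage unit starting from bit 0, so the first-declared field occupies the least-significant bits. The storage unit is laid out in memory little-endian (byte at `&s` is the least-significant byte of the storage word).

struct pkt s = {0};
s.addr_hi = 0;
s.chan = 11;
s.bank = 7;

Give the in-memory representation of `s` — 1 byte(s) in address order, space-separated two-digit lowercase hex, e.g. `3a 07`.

[0+:1] addr_hi=0 & 0x1 = 0x0; word=0x00
[1+:4] chan=11 & 0xf = 0xb; word=0x16
[5+:3] bank=7 & 0x7 = 0x7; word=0xf6
word = 0xf6 → little-endian bytes:
  [0]=0xf6

f6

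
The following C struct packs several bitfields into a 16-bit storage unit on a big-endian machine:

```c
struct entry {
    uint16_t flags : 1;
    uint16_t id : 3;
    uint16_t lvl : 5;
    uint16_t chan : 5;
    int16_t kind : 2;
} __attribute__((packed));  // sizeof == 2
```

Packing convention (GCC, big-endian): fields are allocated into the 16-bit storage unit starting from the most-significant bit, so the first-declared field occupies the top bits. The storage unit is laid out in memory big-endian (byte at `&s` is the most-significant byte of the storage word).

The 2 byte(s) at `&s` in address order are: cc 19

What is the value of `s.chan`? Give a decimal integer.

6

[0]=0xcc [1]=0x19 (big-endian) → word 0xcc19
flags:1 @ bit 15 → (0xcc19>>15)&0x1 = 0x1
id:3 @ bit 12 → (0xcc19>>12)&0x7 = 0x4
lvl:5 @ bit 7 → (0xcc19>>7)&0x1f = 0x18
chan:5 @ bit 2 → (0xcc19>>2)&0x1f = 0x6  ←
kind:2 @ bit 0 → (0xcc19>>0)&0x3 = 0x1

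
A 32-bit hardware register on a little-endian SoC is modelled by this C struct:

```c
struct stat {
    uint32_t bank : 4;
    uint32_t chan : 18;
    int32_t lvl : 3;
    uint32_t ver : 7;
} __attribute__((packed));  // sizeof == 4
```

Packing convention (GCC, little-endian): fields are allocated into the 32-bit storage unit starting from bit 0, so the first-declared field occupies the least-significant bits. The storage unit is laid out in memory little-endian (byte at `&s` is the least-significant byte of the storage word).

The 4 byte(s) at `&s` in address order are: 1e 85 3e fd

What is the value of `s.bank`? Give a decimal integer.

14

[0]=0x1e [1]=0x85 [2]=0x3e [3]=0xfd (little-endian) → word 0xfd3e851e
bank:4 @ bit 0 → (0xfd3e851e>>0)&0xf = 0xe  ←
chan:18 @ bit 4 → (0xfd3e851e>>4)&0x3ffff = 0x3e851
lvl:3 @ bit 22 → (0xfd3e851e>>22)&0x7 = 0x4
ver:7 @ bit 25 → (0xfd3e851e>>25)&0x7f = 0x7e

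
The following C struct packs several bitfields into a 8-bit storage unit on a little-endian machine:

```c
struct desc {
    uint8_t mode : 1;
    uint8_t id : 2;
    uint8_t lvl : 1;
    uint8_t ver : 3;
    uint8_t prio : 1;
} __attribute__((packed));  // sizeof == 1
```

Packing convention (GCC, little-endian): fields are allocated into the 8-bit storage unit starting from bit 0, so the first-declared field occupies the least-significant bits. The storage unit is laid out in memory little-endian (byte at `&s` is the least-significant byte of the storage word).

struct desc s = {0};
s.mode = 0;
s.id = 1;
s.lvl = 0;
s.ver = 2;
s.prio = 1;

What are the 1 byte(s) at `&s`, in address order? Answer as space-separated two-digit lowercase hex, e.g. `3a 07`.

[0+:1] mode=0 & 0x1 = 0x0; word=0x00
[1+:2] id=1 & 0x3 = 0x1; word=0x02
[3+:1] lvl=0 & 0x1 = 0x0; word=0x02
[4+:3] ver=2 & 0x7 = 0x2; word=0x22
[7+:1] prio=1 & 0x1 = 0x1; word=0xa2
word = 0xa2 → little-endian bytes:
  [0]=0xa2

a2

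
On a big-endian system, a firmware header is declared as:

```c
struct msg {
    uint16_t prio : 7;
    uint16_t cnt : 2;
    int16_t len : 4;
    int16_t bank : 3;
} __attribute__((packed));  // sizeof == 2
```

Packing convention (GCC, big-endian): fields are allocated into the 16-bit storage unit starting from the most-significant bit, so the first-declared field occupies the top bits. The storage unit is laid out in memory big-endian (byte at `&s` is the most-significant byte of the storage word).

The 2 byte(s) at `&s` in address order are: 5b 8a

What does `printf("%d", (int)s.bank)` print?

2

[0]=0x5b [1]=0x8a (big-endian) → word 0x5b8a
prio [9+:7] = (word>>9) & 0x7f = 45
cnt [7+:2] = (word>>7) & 0x3 = 3
len [3+:4] = (word>>3) & 0xf = 1
bank [0+:3] = (word>>0) & 0x7 = 2  ←
bank signed 3b, MSB=0: value = 2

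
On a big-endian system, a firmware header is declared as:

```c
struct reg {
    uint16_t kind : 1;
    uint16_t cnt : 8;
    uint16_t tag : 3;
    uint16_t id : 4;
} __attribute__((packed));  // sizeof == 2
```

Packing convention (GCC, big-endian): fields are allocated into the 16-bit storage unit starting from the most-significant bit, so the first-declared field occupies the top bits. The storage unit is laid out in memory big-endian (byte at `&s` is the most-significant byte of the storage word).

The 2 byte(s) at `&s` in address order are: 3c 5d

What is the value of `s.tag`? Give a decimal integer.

5

[0]=0x3c [1]=0x5d (big-endian) → word 0x3c5d
kind:1 @ bit 15 → (0x3c5d>>15)&0x1 = 0x0
cnt:8 @ bit 7 → (0x3c5d>>7)&0xff = 0x78
tag:3 @ bit 4 → (0x3c5d>>4)&0x7 = 0x5  ←
id:4 @ bit 0 → (0x3c5d>>0)&0xf = 0xd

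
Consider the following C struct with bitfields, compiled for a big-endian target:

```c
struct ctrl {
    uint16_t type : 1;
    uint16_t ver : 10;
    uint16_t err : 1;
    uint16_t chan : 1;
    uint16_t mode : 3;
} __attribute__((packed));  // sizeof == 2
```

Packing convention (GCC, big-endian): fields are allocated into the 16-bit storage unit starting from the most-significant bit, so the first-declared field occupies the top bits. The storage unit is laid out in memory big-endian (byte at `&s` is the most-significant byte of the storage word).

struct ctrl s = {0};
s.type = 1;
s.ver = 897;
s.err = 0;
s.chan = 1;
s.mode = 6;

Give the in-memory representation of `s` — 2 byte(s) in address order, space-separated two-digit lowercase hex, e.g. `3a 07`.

f0 2e

[15+:1] type=1 & 0x1 = 0x1; word=0x8000
[5+:10] ver=897 & 0x3ff = 0x381; word=0xf020
[4+:1] err=0 & 0x1 = 0x0; word=0xf020
[3+:1] chan=1 & 0x1 = 0x1; word=0xf028
[0+:3] mode=6 & 0x7 = 0x6; word=0xf02e
word = 0xf02e → big-endian bytes:
  [0]=0xf0  [1]=0x2e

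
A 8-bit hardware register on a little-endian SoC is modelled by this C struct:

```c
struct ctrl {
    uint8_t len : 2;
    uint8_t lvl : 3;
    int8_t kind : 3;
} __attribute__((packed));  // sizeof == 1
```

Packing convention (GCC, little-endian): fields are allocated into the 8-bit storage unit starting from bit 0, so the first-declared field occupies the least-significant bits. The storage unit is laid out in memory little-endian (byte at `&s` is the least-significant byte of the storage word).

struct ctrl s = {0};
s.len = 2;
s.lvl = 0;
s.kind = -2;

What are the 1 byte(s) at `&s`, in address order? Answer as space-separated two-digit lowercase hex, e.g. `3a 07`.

len:2 = 2 → 0x2 << 0 → word 0x02
lvl:3 = 0 → 0x0 << 2 → word 0x02
kind:3 = -2 → 0x6 << 5 → word 0xc2
word = 0xc2 → little-endian bytes:
  [0]=0xc2

c2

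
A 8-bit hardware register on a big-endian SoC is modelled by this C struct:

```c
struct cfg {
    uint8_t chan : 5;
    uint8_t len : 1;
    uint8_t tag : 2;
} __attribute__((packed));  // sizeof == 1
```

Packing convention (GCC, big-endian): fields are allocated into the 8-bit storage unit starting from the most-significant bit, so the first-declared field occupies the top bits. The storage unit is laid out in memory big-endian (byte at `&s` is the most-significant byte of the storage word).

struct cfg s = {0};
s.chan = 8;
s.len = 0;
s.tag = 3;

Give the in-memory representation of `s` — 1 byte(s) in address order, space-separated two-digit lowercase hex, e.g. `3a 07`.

43

[3+:5] chan=8 & 0x1f = 0x8; word=0x40
[2+:1] len=0 & 0x1 = 0x0; word=0x40
[0+:2] tag=3 & 0x3 = 0x3; word=0x43
word = 0x43 → big-endian bytes:
  [0]=0x43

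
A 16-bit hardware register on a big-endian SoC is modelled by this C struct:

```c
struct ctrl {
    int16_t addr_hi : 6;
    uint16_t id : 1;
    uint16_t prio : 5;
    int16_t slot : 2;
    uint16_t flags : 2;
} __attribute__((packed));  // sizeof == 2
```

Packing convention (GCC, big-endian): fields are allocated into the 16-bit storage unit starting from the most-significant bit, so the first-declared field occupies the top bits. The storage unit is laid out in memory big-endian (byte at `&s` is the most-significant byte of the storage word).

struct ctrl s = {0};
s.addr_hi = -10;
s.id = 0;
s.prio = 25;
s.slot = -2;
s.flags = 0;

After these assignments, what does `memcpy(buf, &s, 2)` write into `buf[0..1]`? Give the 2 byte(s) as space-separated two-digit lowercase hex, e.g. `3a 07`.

d9 98

[10+:6] addr_hi=-10 & 0x3f = 0x36; word=0xd800
[9+:1] id=0 & 0x1 = 0x0; word=0xd800
[4+:5] prio=25 & 0x1f = 0x19; word=0xd990
[2+:2] slot=-2 & 0x3 = 0x2; word=0xd998
[0+:2] flags=0 & 0x3 = 0x0; word=0xd998
word = 0xd998 → big-endian bytes:
  [0]=0xd9  [1]=0x98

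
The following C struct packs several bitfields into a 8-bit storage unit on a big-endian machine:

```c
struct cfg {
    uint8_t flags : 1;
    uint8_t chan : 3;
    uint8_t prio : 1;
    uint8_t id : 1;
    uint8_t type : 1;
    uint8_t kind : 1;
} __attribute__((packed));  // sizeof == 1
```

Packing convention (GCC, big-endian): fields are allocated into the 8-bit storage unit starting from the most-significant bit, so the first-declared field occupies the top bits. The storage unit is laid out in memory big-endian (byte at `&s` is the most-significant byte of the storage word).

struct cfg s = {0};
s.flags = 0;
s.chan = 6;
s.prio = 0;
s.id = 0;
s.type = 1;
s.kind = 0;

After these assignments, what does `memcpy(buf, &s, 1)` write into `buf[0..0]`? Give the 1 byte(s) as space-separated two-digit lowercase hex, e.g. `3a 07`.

62

flags (1b) val=0 bits=0x0 at bit 7: 0x00
chan (3b) val=6 bits=0x6 at bit 4: 0x60
prio (1b) val=0 bits=0x0 at bit 3: 0x60
id (1b) val=0 bits=0x0 at bit 2: 0x60
type (1b) val=1 bits=0x1 at bit 1: 0x62
kind (1b) val=0 bits=0x0 at bit 0: 0x62
word = 0x62 → big-endian bytes:
  [0]=0x62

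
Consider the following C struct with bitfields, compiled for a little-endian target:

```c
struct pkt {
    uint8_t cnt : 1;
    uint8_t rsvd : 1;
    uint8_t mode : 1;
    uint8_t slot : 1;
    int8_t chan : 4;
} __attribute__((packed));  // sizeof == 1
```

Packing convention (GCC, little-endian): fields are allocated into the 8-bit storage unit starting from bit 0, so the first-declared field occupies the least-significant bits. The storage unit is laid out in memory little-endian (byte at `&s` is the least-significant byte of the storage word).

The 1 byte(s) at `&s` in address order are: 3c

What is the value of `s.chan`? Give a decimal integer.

[0]=0x3c (little-endian) → word 0x3c
cnt:1 @ bit 0 → (0x3c>>0)&0x1 = 0x0
rsvd:1 @ bit 1 → (0x3c>>1)&0x1 = 0x0
mode:1 @ bit 2 → (0x3c>>2)&0x1 = 0x1
slot:1 @ bit 3 → (0x3c>>3)&0x1 = 0x1
chan:4 @ bit 4 → (0x3c>>4)&0xf = 0x3  ←
chan signed 4b, MSB=0: value = 3

3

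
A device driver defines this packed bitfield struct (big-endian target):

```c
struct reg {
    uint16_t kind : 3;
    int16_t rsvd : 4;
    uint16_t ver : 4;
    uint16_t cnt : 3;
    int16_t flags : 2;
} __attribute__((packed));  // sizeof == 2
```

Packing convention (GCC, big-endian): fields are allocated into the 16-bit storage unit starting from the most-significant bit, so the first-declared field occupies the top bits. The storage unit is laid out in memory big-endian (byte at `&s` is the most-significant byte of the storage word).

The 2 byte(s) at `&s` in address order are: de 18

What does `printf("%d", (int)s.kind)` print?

6

[0]=0xde [1]=0x18 (big-endian) → word 0xde18
kind [13+:3] = (word>>13) & 0x7 = 6  ←
rsvd [9+:4] = (word>>9) & 0xf = 15
ver [5+:4] = (word>>5) & 0xf = 0
cnt [2+:3] = (word>>2) & 0x7 = 6
flags [0+:2] = (word>>0) & 0x3 = 0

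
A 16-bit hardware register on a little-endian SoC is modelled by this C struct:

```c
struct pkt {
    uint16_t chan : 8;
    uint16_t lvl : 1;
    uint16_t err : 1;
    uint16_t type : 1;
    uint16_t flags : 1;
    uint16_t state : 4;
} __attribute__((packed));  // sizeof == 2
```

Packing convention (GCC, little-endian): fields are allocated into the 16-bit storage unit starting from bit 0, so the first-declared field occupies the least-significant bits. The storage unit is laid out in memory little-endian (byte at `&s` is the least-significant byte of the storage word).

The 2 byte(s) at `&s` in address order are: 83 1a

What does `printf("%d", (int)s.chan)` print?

131

[0]=0x83 [1]=0x1a (little-endian) → word 0x1a83
chan [0+:8] = (word>>0) & 0xff = 131  ←
lvl [8+:1] = (word>>8) & 0x1 = 0
err [9+:1] = (word>>9) & 0x1 = 1
type [10+:1] = (word>>10) & 0x1 = 0
flags [11+:1] = (word>>11) & 0x1 = 1
state [12+:4] = (word>>12) & 0xf = 1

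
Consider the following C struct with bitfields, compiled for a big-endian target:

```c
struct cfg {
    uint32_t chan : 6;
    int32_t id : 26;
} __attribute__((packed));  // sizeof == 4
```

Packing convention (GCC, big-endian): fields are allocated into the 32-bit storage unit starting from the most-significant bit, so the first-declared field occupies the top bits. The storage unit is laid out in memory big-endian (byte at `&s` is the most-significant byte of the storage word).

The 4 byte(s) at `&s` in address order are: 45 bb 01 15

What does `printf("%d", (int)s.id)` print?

[0]=0x45 [1]=0xbb [2]=0x01 [3]=0x15 (big-endian) → word 0x45bb0115
chan:6 @ bit 26 → (0x45bb0115>>26)&0x3f = 0x11
id:26 @ bit 0 → (0x45bb0115>>0)&0x3ffffff = 0x1bb0115  ←
id signed 26b, MSB=0: value = 29032725

29032725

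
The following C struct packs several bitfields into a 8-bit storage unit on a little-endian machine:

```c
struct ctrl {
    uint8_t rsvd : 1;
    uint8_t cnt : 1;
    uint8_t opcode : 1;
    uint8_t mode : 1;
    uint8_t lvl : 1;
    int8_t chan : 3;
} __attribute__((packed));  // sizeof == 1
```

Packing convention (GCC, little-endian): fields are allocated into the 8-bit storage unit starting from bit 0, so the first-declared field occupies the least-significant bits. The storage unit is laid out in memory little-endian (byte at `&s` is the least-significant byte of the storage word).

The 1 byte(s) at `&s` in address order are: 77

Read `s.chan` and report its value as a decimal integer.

[0]=0x77 (little-endian) → word 0x77
rsvd:1 @ bit 0 → (0x77>>0)&0x1 = 0x1
cnt:1 @ bit 1 → (0x77>>1)&0x1 = 0x1
opcode:1 @ bit 2 → (0x77>>2)&0x1 = 0x1
mode:1 @ bit 3 → (0x77>>3)&0x1 = 0x0
lvl:1 @ bit 4 → (0x77>>4)&0x1 = 0x1
chan:3 @ bit 5 → (0x77>>5)&0x7 = 0x3  ←
chan signed 3b, MSB=0: value = 3

3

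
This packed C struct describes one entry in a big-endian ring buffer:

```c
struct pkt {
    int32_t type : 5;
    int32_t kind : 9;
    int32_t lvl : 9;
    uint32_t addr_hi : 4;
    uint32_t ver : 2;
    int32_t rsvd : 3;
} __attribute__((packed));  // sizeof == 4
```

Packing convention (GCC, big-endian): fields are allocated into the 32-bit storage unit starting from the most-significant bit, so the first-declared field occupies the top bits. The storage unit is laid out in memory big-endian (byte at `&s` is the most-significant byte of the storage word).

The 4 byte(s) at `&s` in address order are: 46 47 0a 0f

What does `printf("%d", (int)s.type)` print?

8

[0]=0x46 [1]=0x47 [2]=0x0a [3]=0x0f (big-endian) → word 0x46470a0f
type [27+:5] = (word>>27) & 0x1f = 8  ←
kind [18+:9] = (word>>18) & 0x1ff = 401
lvl [9+:9] = (word>>9) & 0x1ff = 389
addr_hi [5+:4] = (word>>5) & 0xf = 0
ver [3+:2] = (word>>3) & 0x3 = 1
rsvd [0+:3] = (word>>0) & 0x7 = 7
type signed 5b, MSB=0: value = 8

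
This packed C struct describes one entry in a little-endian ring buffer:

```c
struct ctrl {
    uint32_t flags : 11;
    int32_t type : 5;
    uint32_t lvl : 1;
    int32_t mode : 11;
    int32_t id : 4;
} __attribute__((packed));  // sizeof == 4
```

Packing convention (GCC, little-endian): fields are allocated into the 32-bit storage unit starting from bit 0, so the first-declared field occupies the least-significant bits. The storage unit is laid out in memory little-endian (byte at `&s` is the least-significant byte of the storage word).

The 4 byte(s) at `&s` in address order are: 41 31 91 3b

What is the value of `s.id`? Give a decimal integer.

3

[0]=0x41 [1]=0x31 [2]=0x91 [3]=0x3b (little-endian) → word 0x3b913141
flags:11 @ bit 0 → (0x3b913141>>0)&0x7ff = 0x141
type:5 @ bit 11 → (0x3b913141>>11)&0x1f = 0x6
lvl:1 @ bit 16 → (0x3b913141>>16)&0x1 = 0x1
mode:11 @ bit 17 → (0x3b913141>>17)&0x7ff = 0x5c8
id:4 @ bit 28 → (0x3b913141>>28)&0xf = 0x3  ←
id signed 4b, MSB=0: value = 3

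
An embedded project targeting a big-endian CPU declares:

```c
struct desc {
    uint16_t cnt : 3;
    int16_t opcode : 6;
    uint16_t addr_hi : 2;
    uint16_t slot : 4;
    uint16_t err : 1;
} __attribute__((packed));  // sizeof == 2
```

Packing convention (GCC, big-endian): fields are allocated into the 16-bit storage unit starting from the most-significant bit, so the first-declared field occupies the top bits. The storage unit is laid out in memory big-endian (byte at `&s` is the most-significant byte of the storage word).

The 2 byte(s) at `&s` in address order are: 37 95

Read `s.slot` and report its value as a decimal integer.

[0]=0x37 [1]=0x95 (big-endian) → word 0x3795
cnt [13+:3] = (word>>13) & 0x7 = 1
opcode [7+:6] = (word>>7) & 0x3f = 47
addr_hi [5+:2] = (word>>5) & 0x3 = 0
slot [1+:4] = (word>>1) & 0xf = 10  ←
err [0+:1] = (word>>0) & 0x1 = 1

10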